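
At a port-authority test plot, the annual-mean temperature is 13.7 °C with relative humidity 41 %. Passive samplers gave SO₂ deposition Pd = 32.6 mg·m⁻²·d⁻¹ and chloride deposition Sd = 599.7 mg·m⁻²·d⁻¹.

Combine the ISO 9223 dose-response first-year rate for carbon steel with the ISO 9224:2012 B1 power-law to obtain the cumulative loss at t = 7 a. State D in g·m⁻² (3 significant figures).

D(7) = 1.22e+03 g·m⁻²

carbon steel: T>10 °C ⇒ hinge -0.054·(13.7−10) = -0.1998
  sulphur-dioxide contribution → 20.15 μm/a
  chloride contribution → 36.02 μm/a
  total first-year rate 56.16 μm/a
Power-law: D(7) = r_corr · 7^0.523
  D(7) = 56.16 × 7^0.523 = 56.16 × 2.767 = 155.4 μm
  Mass loss = 155.4 μm × 7.85 g/cm³ = 1220 g·m⁻²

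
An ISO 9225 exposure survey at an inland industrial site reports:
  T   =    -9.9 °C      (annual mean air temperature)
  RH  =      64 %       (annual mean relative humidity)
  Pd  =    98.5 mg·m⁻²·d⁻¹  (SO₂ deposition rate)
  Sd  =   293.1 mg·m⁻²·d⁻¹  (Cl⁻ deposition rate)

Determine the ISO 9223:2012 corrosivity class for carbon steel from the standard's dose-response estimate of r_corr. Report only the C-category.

carbon steel: T≤10 °C ⇒ hinge +0.150·(-9.9−10) = -2.9850
  SO₂ term: 1.77·98.5^0.52·exp(0.02·64-2.9850) = 3.5
  Sd branch = 0.102·Sd^0.62·e^(0.033·RH+0.04·T) = 19.2 μm/a
  sum: 3.5 + 19.2 → r_corr = 22.7 μm/a
22.7 μm/a falls in (1.3, 25] for carbon steel → category C2

C2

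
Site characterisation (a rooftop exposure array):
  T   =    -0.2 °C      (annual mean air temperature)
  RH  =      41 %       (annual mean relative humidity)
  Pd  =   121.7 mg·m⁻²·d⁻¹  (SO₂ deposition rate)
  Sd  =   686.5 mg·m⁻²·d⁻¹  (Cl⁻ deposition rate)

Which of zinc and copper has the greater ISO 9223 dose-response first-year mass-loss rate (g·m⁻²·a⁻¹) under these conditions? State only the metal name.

zinc

zinc: temperature factor f = +0.038·(-10.2) = -0.3876
  SO₂ term: 0.0129·121.7^0.44·exp(0.046·41-0.3876) = 0.4774
  Sd branch = 0.0175·Sd^0.57·e^(0.008·RH+0.085·T) = 0.9885 μm/a
  r_corr = 0.4774 + 0.9885 = 1.466 μm/a
  mass loss = 1.466 μm/a × 7.14 g/cm³ = 10.47 g·m⁻²·a⁻¹
copper: T≤10 °C ⇒ hinge +0.126·(-0.2−10) = -1.2852
  SO₂ term: 0.0053·121.7^0.26·exp(0.059·41-1.2852) = 0.05739
  Sd branch = 0.01025·Sd^0.27·e^(0.036·RH+0.049·T) = 0.259 μm/a
  sum: 0.05739 + 0.259 → r_corr = 0.3164 μm/a
  mass loss = 0.3164 μm/a × 8.96 g/cm³ = 2.835 g·m⁻²·a⁻¹
Ordering by g·m⁻²·a⁻¹: zinc (10.5) > copper (2.84)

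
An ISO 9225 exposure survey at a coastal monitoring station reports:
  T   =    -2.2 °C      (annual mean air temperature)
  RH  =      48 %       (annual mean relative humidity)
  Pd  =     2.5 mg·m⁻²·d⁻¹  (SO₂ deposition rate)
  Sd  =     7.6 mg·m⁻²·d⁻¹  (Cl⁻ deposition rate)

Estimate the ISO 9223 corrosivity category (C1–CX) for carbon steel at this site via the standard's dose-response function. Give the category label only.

carbon steel: f(T) = +0.150·(T−10) [T≤10 °C] = -1.8300
  Pd branch = 1.77·Pd^0.52·e^(0.02·RH+f) = 1.194 μm/a
  Cl⁻ term: 0.102·7.6^0.62·exp(0.033·48+0.04·-2.2) = 1.601
  r_corr = 1.194 + 1.601 = 2.795 μm/a
ISO 9223 Table 2 (carbon steel): 1.3 < 2.8 ≤ 25 μm/a ⇒ C2

C2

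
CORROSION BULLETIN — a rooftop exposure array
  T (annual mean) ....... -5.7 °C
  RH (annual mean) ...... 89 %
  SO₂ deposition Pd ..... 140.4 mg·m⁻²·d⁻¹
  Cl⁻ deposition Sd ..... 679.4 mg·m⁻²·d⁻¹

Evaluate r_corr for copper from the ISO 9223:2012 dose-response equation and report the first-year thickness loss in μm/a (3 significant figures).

r_corr = 1.62 μm/a

copper: T≤10 °C ⇒ hinge +0.126·(-5.7−10) = -1.9782
  SO₂ term: 0.0053·140.4^0.26·exp(0.059·89-1.9782) = 0.5058
  Cl⁻ term: 0.01025·679.4^0.27·exp(0.036·89+0.049·-5.7) = 1.111
  r_corr = 0.5058 + 1.111 = 1.616 μm/a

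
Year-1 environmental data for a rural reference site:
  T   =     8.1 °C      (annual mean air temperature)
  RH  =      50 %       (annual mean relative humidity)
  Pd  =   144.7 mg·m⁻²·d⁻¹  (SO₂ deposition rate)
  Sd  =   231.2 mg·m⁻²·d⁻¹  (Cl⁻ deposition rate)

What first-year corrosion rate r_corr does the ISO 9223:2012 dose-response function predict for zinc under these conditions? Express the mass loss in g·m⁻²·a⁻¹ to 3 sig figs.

r_corr = 15.9 g·m⁻²·a⁻¹

zinc: f(T) = +0.038·(T−10) [T≤10 °C] = -0.0722
  Pd branch = 0.0129·Pd^0.44·e^(0.046·RH+f) = 1.068 μm/a
  Cl⁻ term: 0.0175·231.2^0.57·exp(0.008·50+0.085·8.1) = 1.157
  r_corr = 1.068 + 1.157 = 2.225 μm/a
Convert to mass loss: 2.225 μm/a × 7.14 g/cm³ = 15.89 g·m⁻²·a⁻¹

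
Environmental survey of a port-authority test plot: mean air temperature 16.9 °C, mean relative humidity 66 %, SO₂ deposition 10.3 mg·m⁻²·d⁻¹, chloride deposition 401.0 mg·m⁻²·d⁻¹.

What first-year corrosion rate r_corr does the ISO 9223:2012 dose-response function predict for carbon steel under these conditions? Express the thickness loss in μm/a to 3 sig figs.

r_corr = 88.1 μm/a

carbon steel: f(T) = -0.054·(T−10) [T>10 °C] = -0.3726
  Pd branch = 1.77·Pd^0.52·e^(0.02·RH+f) = 15.35 μm/a
  Sd branch = 0.102·Sd^0.62·e^(0.033·RH+0.04·T) = 72.78 μm/a
  r_corr = 15.35 + 72.78 = 88.13 μm/a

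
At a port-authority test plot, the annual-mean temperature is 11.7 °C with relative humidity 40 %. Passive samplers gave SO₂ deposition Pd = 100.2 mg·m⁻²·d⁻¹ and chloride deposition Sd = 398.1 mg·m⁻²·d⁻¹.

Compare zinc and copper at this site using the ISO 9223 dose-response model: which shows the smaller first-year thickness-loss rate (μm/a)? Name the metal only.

copper

zinc: temperature factor f = -0.071·(1.7) = -0.1207
  sulphur-dioxide contribution → 0.5466 μm/a
  chloride contribution → 1.977 μm/a
  total first-year rate 2.523 μm/a
copper: temperature factor f = -0.080·(1.7) = -0.1360
  sulphur-dioxide contribution → 0.1623 μm/a
  chloride contribution → 0.3864 μm/a
  total first-year rate 0.5488 μm/a
Ordering by μm/a: zinc (2.52) > copper (0.549)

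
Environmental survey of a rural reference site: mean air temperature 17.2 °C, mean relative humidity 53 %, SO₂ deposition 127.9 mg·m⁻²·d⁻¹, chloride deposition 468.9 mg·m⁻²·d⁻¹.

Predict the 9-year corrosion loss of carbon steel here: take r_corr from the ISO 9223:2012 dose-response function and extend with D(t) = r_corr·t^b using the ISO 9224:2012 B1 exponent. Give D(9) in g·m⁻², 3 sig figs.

carbon steel: f(T) = -0.054·(T−10) [T>10 °C] = -0.3888
  sulphur-dioxide contribution → 43.16 μm/a
  chloride contribution → 52.85 μm/a
  total first-year rate 96.01 μm/a
Power-law: D(9) = r_corr · 9^0.523
  D(9) = 96.01 × 9^0.523 = 96.01 × 3.156 = 302.9 μm
  Mass loss = 302.9 μm × 7.85 g/cm³ = 2378 g·m⁻²

D(9) = 2.38e+03 g·m⁻²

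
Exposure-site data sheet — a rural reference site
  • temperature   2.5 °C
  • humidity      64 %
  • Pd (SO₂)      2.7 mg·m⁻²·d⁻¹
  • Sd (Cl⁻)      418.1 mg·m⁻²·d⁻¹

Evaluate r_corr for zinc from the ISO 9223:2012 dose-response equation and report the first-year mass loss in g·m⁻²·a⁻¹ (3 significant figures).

r_corr = 10.1 g·m⁻²·a⁻¹

zinc: f(T) = +0.038·(T−10) [T≤10 °C] = -0.2850
  sulphur-dioxide contribution → 0.2852 μm/a
  chloride contribution → 1.127 μm/a
  ⇒ r_corr(zinc) = 1.412 μm/a
Convert to mass loss: 1.412 μm/a × 7.14 g/cm³ = 10.08 g·m⁻²·a⁻¹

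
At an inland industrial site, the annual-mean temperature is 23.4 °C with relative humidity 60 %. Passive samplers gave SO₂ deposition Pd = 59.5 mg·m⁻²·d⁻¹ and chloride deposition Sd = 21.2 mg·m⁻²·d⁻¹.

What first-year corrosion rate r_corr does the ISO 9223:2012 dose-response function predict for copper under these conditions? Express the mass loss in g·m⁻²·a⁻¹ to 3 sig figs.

copper: f(T) = -0.080·(T−10) [T>10 °C] = -1.0720
  Pd branch = 0.0053·Pd^0.26·e^(0.059·RH+f) = 0.1809 μm/a
  Sd branch = 0.01025·Sd^0.27·e^(0.036·RH+0.049·T) = 0.6381 μm/a
  sum: 0.1809 + 0.6381 → r_corr = 0.819 μm/a
Convert to mass loss: 0.819 μm/a × 8.96 g/cm³ = 7.338 g·m⁻²·a⁻¹

r_corr = 7.34 g·m⁻²·a⁻¹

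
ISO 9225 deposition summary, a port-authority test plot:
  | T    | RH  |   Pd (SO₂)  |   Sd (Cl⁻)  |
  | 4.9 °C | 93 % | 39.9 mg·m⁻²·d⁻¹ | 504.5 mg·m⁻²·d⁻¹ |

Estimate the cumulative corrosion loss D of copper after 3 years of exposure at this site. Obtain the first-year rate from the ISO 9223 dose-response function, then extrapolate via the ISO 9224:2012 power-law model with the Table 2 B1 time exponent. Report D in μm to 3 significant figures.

copper: temperature factor f = +0.126·(-5.1) = -0.6426
  sulphur-dioxide contribution → 1.756 μm/a
  chloride contribution → 1.99 μm/a
  total first-year rate 3.745 μm/a
Long-term exponent b (ISO 9224 Table 2, B1) = 0.667
  D(3) = 3.745 × 3^0.667 = 3.745 × 2.081 = 7.793 μm

D(3) = 7.79 μm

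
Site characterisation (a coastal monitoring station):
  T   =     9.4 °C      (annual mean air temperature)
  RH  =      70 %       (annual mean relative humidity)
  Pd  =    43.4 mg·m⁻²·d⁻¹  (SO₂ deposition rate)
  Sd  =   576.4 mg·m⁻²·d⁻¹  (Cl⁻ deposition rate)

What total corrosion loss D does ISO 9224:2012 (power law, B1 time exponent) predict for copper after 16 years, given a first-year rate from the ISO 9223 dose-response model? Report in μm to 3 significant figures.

copper: temperature factor f = +0.126·(-0.6) = -0.0756
  SO₂ term: 0.0053·43.4^0.26·exp(0.059·70-0.0756) = 0.8144
  Sd branch = 0.01025·Sd^0.27·e^(0.036·RH+0.049·T) = 1.124 μm/a
  sum: 0.8144 + 1.124 → r_corr = 1.938 μm/a
Long-term exponent b (ISO 9224 Table 2, B1) = 0.667
  D(16) = 1.938 × 16^0.667 = 1.938 × 6.355 = 12.32 μm

D(16) = 12.3 μm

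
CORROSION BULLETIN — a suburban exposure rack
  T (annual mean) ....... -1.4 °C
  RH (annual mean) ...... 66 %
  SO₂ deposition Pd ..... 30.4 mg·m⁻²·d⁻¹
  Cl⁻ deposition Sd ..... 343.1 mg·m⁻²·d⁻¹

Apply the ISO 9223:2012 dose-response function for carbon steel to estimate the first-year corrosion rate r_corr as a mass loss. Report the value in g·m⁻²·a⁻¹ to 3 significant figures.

carbon steel: f(T) = +0.150·(T−10) [T≤10 °C] = -1.7100
  sulphur-dioxide contribution → 7.074 μm/a
  chloride contribution → 31.78 μm/a
  total first-year rate 38.85 μm/a
Convert to mass loss: 38.85 μm/a × 7.85 g/cm³ = 305 g·m⁻²·a⁻¹

r_corr = 305 g·m⁻²·a⁻¹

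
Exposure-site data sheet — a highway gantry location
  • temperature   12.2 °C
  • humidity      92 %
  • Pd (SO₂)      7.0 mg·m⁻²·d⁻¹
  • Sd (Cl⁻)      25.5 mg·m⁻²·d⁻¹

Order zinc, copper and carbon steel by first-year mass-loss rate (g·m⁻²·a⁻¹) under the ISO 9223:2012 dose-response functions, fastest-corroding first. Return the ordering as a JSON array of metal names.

zinc: T>10 °C ⇒ hinge -0.071·(12.2−10) = -0.1562
  Pd branch = 0.0129·Pd^0.44·e^(0.046·RH+f) = 1.789 μm/a
  Sd branch = 0.0175·Sd^0.57·e^(0.008·RH+0.085·T) = 0.6528 μm/a
  sum: 1.789 + 0.6528 → r_corr = 2.441 μm/a
  mass loss = 2.441 μm/a × 7.14 g/cm³ = 17.43 g·m⁻²·a⁻¹
copper: T>10 °C ⇒ hinge -0.080·(12.2−10) = -0.1760
  SO₂ term: 0.0053·7.0^0.26·exp(0.059·92-0.1760) = 1.678
  Sd branch = 0.01025·Sd^0.27·e^(0.036·RH+0.049·T) = 1.226 μm/a
  sum: 1.678 + 1.226 → r_corr = 2.904 μm/a
  mass loss = 2.904 μm/a × 8.96 g/cm³ = 26.02 g·m⁻²·a⁻¹
carbon steel: temperature factor f = -0.054·(2.2) = -0.1188
  Pd branch = 1.77·Pd^0.52·e^(0.02·RH+f) = 27.22 μm/a
  Sd branch = 0.102·Sd^0.62·e^(0.033·RH+0.04·T) = 25.77 μm/a
  r_corr = 27.22 + 25.77 = 52.99 μm/a
  mass loss = 52.99 μm/a × 7.85 g/cm³ = 416 g·m⁻²·a⁻¹
Ordering by g·m⁻²·a⁻¹: carbon steel (416) > copper (26) > zinc (17.4)

["carbon steel", "copper", "zinc"]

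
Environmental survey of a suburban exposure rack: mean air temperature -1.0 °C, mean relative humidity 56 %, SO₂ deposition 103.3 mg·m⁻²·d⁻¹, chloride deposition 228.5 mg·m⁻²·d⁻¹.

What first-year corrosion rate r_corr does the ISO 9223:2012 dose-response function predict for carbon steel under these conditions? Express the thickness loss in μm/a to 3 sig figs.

r_corr = 29.7 μm/a

carbon steel: temperature factor f = +0.150·(-11.0) = -1.6500
  SO₂ term: 1.77·103.3^0.52·exp(0.02·56-1.6500) = 11.62
  Cl⁻ term: 0.102·228.5^0.62·exp(0.033·56+0.04·-1.0) = 18.04
  sum: 11.62 + 18.04 → r_corr = 29.66 μm/a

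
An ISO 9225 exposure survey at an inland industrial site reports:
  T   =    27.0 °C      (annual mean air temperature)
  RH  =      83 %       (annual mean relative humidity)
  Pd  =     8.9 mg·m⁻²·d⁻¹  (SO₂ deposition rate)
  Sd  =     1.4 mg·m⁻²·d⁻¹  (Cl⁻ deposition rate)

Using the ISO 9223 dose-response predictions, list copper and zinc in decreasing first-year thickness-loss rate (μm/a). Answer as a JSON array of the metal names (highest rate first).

["copper", "zinc"]

copper: temperature factor f = -0.080·(17.0) = -1.3600
  Pd branch = 0.0053·Pd^0.26·e^(0.059·RH+f) = 0.3215 μm/a
  Cl⁻ term: 0.01025·1.4^0.27·exp(0.036·83+0.049·27.0) = 0.8364
  r_corr = 0.3215 + 0.8364 = 1.158 μm/a
zinc: f(T) = -0.071·(T−10) [T>10 °C] = -1.2070
  Pd branch = 0.0129·Pd^0.44·e^(0.046·RH+f) = 0.4595 μm/a
  Sd branch = 0.0175·Sd^0.57·e^(0.008·RH+0.085·T) = 0.4087 μm/a
  r_corr = 0.4595 + 0.4087 = 0.8682 μm/a
Ordering by μm/a: copper (1.16) > zinc (0.868)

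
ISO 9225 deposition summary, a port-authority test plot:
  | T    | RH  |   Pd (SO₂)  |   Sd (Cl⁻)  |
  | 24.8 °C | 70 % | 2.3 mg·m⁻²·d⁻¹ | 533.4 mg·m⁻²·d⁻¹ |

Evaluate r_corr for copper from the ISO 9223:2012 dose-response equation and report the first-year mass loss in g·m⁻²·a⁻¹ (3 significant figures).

r_corr = 22.1 g·m⁻²·a⁻¹

copper: f(T) = -0.080·(T−10) [T>10 °C] = -1.1840
  SO₂ term: 0.0053·2.3^0.26·exp(0.059·70-1.1840) = 0.1252
  Cl⁻ term: 0.01025·533.4^0.27·exp(0.036·70+0.049·24.8) = 2.34
  r_corr = 0.1252 + 2.34 = 2.465 μm/a
Convert to mass loss: 2.465 μm/a × 8.96 g/cm³ = 22.09 g·m⁻²·a⁻¹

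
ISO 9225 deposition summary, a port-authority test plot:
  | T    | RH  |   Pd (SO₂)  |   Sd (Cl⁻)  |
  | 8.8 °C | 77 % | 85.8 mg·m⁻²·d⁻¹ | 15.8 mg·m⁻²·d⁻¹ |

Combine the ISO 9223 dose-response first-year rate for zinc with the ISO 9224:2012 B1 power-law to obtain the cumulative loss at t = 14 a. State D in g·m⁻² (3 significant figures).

D(14) = 204 g·m⁻²

zinc: f(T) = +0.038·(T−10) [T≤10 °C] = -0.0456
  SO₂ term: 0.0129·85.8^0.44·exp(0.046·77-0.0456) = 3.019
  Cl⁻ term: 0.0175·15.8^0.57·exp(0.008·77+0.085·8.8) = 0.3301
  r_corr = 3.019 + 0.3301 = 3.349 μm/a
Power-law: D(14) = r_corr · 14^0.813
  D(14) = 3.349 × 14^0.813 = 3.349 × 8.547 = 28.62 μm
  Mass loss = 28.62 μm × 7.14 g/cm³ = 204.3 g·m⁻²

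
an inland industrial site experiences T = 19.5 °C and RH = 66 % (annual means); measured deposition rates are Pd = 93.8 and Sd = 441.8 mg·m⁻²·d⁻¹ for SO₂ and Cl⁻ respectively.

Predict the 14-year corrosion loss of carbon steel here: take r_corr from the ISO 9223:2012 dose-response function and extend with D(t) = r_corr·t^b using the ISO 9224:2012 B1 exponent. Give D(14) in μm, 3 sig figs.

carbon steel: temperature factor f = -0.054·(9.5) = -0.5130
  Pd branch = 1.77·Pd^0.52·e^(0.02·RH+f) = 42.07 μm/a
  Sd branch = 0.102·Sd^0.62·e^(0.033·RH+0.04·T) = 85.76 μm/a
  sum: 42.07 + 85.76 → r_corr = 127.8 μm/a
ISO 9224: D(t) = r_corr · t^b with b = 0.523 (carbon steel, B1)
  D(14) = 127.8 × 14^0.523 = 127.8 × 3.976 = 508.2 μm

D(14) = 508 μm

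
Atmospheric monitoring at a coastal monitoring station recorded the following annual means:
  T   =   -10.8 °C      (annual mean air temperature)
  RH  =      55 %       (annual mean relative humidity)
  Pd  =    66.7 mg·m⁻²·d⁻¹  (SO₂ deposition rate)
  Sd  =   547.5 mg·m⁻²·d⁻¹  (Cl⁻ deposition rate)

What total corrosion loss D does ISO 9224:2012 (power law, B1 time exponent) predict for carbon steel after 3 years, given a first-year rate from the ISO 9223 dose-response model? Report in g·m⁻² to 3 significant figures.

D(3) = 312 g·m⁻²

carbon steel: temperature factor f = +0.150·(-20.8) = -3.1200
  Pd branch = 1.77·Pd^0.52·e^(0.02·RH+f) = 2.086 μm/a
  Cl⁻ term: 0.102·547.5^0.62·exp(0.033·55+0.04·-10.8) = 20.28
  sum: 2.086 + 20.28 → r_corr = 22.36 μm/a
Long-term exponent b (ISO 9224 Table 2, B1) = 0.523
  D(3) = 22.36 × 3^0.523 = 22.36 × 1.776 = 39.73 μm
  Mass loss = 39.73 μm × 7.85 g/cm³ = 311.9 g·m⁻²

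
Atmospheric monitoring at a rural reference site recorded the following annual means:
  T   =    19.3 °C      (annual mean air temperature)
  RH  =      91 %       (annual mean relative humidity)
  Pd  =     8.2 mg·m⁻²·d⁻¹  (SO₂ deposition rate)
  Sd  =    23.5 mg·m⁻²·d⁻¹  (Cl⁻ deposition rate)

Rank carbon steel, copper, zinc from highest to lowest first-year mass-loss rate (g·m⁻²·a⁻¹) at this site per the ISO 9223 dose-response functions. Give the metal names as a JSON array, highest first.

carbon steel: temperature factor f = -0.054·(9.3) = -0.5022
  sulphur-dioxide contribution → 19.75 μm/a
  chloride contribution → 31.49 μm/a
  ⇒ r_corr(carbon steel) = 51.23 μm/a
  mass loss = 51.23 μm/a × 7.85 g/cm³ = 402.2 g·m⁻²·a⁻¹
copper: f(T) = -0.080·(T−10) [T>10 °C] = -0.7440
  sulphur-dioxide contribution → 0.9343 μm/a
  chloride contribution → 1.638 μm/a
  ⇒ r_corr(copper) = 2.573 μm/a
  mass loss = 2.573 μm/a × 8.96 g/cm³ = 23.05 g·m⁻²·a⁻¹
zinc: T>10 °C ⇒ hinge -0.071·(19.3−10) = -0.6603
  sulphur-dioxide contribution → 1.106 μm/a
  chloride contribution → 1.13 μm/a
  ⇒ r_corr(zinc) = 2.237 μm/a
  mass loss = 2.237 μm/a × 7.14 g/cm³ = 15.97 g·m⁻²·a⁻¹
Ordering by g·m⁻²·a⁻¹: carbon steel (402) > copper (23) > zinc (16)

["carbon steel", "copper", "zinc"]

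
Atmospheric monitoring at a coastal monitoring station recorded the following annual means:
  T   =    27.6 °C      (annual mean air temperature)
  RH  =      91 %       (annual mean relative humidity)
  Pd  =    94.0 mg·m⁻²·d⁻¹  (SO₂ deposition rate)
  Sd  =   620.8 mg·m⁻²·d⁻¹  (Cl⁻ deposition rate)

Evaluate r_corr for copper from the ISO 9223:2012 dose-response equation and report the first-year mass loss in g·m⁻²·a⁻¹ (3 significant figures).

r_corr = 61.5 g·m⁻²·a⁻¹

copper: temperature factor f = -0.080·(17.6) = -1.4080
  Pd branch = 0.0053·Pd^0.26·e^(0.059·RH+f) = 0.9068 μm/a
  Sd branch = 0.01025·Sd^0.27·e^(0.036·RH+0.049·T) = 5.955 μm/a
  r_corr = 0.9068 + 5.955 = 6.862 μm/a
Convert to mass loss: 6.862 μm/a × 8.96 g/cm³ = 61.49 g·m⁻²·a⁻¹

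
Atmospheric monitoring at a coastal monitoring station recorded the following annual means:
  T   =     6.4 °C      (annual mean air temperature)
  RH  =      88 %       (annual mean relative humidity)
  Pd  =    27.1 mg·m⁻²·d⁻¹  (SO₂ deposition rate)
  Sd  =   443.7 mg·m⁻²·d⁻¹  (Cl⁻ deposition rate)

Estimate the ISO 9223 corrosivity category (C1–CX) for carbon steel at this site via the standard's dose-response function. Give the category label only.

carbon steel: f(T) = +0.150·(T−10) [T≤10 °C] = -0.5400
  Pd branch = 1.77·Pd^0.52·e^(0.02·RH+f) = 33.34 μm/a
  Sd branch = 0.102·Sd^0.62·e^(0.033·RH+0.04·T) = 105.2 μm/a
  r_corr = 33.34 + 105.2 = 138.6 μm/a
Category bounds: 80…200 μm/a bracket r_corr ⇒ C5

C5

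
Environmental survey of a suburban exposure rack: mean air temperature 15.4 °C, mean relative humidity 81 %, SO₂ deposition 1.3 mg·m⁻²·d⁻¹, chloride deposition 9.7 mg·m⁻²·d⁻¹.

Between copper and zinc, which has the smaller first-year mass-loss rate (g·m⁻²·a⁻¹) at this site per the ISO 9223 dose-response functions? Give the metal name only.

copper: T>10 °C ⇒ hinge -0.080·(15.4−10) = -0.4320
  Pd branch = 0.0053·Pd^0.26·e^(0.059·RH+f) = 0.4383 μm/a
  Sd branch = 0.01025·Sd^0.27·e^(0.036·RH+0.049·T) = 0.7435 μm/a
  r_corr = 0.4383 + 0.7435 = 1.182 μm/a
  mass loss = 1.182 μm/a × 8.96 g/cm³ = 10.59 g·m⁻²·a⁻¹
zinc: f(T) = -0.071·(T−10) [T>10 °C] = -0.3834
  SO₂ term: 0.0129·1.3^0.44·exp(0.046·81-0.3834) = 0.4096
  Sd branch = 0.0175·Sd^0.57·e^(0.008·RH+0.085·T) = 0.4523 μm/a
  sum: 0.4096 + 0.4523 → r_corr = 0.8619 μm/a
  mass loss = 0.8619 μm/a × 7.14 g/cm³ = 6.154 g·m⁻²·a⁻¹
Ordering by g·m⁻²·a⁻¹: copper (10.6) > zinc (6.15)

zinc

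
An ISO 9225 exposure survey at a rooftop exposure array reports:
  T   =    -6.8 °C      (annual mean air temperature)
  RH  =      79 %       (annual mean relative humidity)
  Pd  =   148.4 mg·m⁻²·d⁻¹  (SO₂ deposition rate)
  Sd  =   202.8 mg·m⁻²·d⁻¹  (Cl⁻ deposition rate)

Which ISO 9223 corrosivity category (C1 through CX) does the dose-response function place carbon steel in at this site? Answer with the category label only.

carbon steel: f(T) = +0.150·(T−10) [T≤10 °C] = -2.5200
  sulphur-dioxide contribution → 9.309 μm/a
  chloride contribution → 28.38 μm/a
  ⇒ r_corr(carbon steel) = 37.69 μm/a
ISO 9223 Table 2 (carbon steel): 25 < 37.7 ≤ 50 μm/a ⇒ C3

C3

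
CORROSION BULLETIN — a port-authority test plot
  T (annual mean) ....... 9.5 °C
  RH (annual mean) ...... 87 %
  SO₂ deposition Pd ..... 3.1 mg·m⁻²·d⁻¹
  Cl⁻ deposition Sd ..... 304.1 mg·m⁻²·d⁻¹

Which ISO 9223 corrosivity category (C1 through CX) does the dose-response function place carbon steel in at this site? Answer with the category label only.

carbon steel: T≤10 °C ⇒ hinge +0.150·(9.5−10) = -0.0750
  sulphur-dioxide contribution → 16.85 μm/a
  chloride contribution → 91.19 μm/a
  total first-year rate 108 μm/a
108 μm/a falls in (80, 200] for carbon steel → category C5

C5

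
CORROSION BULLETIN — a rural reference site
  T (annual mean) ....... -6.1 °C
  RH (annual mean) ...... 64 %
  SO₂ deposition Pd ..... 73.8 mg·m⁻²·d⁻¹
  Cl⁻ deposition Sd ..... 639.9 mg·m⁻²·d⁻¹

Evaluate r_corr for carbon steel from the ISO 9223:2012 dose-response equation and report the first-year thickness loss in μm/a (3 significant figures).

r_corr = 41.6 μm/a

carbon steel: f(T) = +0.150·(T−10) [T≤10 °C] = -2.4150
  sulphur-dioxide contribution → 5.326 μm/a
  chloride contribution → 36.28 μm/a
  total first-year rate 41.61 μm/a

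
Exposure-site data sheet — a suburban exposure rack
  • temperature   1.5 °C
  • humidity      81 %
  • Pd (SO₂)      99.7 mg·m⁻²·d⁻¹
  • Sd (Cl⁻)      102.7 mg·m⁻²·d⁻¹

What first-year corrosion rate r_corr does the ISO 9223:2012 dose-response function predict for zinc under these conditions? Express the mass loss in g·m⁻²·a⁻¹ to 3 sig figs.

r_corr = 24.8 g·m⁻²·a⁻¹

zinc: temperature factor f = +0.038·(-8.5) = -0.3230
  SO₂ term: 0.0129·99.7^0.44·exp(0.046·81-0.3230) = 2.937
  Sd branch = 0.0175·Sd^0.57·e^(0.008·RH+0.085·T) = 0.5326 μm/a
  sum: 2.937 + 0.5326 → r_corr = 3.47 μm/a
Convert to mass loss: 3.47 μm/a × 7.14 g/cm³ = 24.77 g·m⁻²·a⁻¹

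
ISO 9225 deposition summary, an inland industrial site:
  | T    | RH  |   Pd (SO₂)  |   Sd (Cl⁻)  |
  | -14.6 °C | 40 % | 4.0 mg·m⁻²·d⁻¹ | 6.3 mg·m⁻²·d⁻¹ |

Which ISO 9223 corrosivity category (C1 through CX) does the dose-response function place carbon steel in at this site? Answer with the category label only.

carbon steel: T≤10 °C ⇒ hinge +0.150·(-14.6−10) = -3.6900
  Pd branch = 1.77·Pd^0.52·e^(0.02·RH+f) = 0.2023 μm/a
  Cl⁻ term: 0.102·6.3^0.62·exp(0.033·40+0.04·-14.6) = 0.6665
  r_corr = 0.2023 + 0.6665 = 0.8688 μm/a
0.869 μm/a falls in (0, 1.3] for carbon steel → category C1

C1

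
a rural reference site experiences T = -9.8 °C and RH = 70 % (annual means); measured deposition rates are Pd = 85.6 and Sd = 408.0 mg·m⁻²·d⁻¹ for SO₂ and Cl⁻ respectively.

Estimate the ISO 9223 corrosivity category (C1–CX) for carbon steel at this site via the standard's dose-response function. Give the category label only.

C3

carbon steel: temperature factor f = +0.150·(-19.8) = -2.9700
  sulphur-dioxide contribution → 3.724 μm/a
  chloride contribution → 28.85 μm/a
  ⇒ r_corr(carbon steel) = 32.58 μm/a
ISO 9223 Table 2 (carbon steel): 25 < 32.6 ≤ 50 μm/a ⇒ C3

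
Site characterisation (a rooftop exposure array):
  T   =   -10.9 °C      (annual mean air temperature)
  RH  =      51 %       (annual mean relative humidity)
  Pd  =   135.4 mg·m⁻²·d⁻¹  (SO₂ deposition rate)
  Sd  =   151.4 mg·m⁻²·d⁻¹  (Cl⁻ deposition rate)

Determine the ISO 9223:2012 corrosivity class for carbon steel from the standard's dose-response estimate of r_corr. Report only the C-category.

carbon steel: f(T) = +0.150·(T−10) [T≤10 °C] = -3.1350
  sulphur-dioxide contribution → 2.741 μm/a
  chloride contribution → 7.977 μm/a
  total first-year rate 10.72 μm/a
ISO 9223 Table 2 (carbon steel): 1.3 < 10.7 ≤ 25 μm/a ⇒ C2

C2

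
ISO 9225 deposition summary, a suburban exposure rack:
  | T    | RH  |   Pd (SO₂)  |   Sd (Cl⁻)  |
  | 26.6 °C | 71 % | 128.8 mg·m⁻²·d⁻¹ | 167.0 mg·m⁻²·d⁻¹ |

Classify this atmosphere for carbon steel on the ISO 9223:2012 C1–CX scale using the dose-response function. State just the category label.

C5

carbon steel: temperature factor f = -0.054·(16.6) = -0.8964
  sulphur-dioxide contribution → 37.37 μm/a
  chloride contribution → 73.51 μm/a
  ⇒ r_corr(carbon steel) = 110.9 μm/a
ISO 9223 Table 2 (carbon steel): 80 < 111 ≤ 200 μm/a ⇒ C5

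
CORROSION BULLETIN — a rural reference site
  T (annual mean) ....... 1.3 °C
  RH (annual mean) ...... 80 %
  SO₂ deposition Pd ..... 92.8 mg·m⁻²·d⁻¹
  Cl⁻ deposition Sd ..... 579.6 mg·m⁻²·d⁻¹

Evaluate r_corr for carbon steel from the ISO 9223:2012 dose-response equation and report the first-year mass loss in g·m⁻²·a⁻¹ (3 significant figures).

carbon steel: T≤10 °C ⇒ hinge +0.150·(1.3−10) = -1.3050
  sulphur-dioxide contribution → 25.07 μm/a
  chloride contribution → 77.78 μm/a
  ⇒ r_corr(carbon steel) = 102.9 μm/a
Convert to mass loss: 102.9 μm/a × 7.85 g/cm³ = 807.4 g·m⁻²·a⁻¹

r_corr = 807 g·m⁻²·a⁻¹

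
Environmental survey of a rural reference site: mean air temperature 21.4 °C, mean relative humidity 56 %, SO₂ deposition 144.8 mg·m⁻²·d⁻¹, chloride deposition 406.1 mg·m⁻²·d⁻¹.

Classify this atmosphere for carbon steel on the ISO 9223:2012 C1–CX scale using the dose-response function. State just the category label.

C5

carbon steel: temperature factor f = -0.054·(11.4) = -0.6156
  Pd branch = 1.77·Pd^0.52·e^(0.02·RH+f) = 38.96 μm/a
  Cl⁻ term: 0.102·406.1^0.62·exp(0.033·56+0.04·21.4) = 63.14
  sum: 38.96 + 63.14 → r_corr = 102.1 μm/a
ISO 9223 Table 2 (carbon steel): 80 < 102 ≤ 200 μm/a ⇒ C5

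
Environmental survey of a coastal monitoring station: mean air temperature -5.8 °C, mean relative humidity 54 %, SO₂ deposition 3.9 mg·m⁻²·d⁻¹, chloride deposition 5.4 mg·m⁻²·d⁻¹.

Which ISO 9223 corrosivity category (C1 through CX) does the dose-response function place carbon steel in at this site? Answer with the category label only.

C2

carbon steel: temperature factor f = +0.150·(-15.8) = -2.3700
  sulphur-dioxide contribution → 0.9888 μm/a
  chloride contribution → 1.367 μm/a
  total first-year rate 2.356 μm/a
ISO 9223 Table 2 (carbon steel): 1.3 < 2.36 ≤ 25 μm/a ⇒ C2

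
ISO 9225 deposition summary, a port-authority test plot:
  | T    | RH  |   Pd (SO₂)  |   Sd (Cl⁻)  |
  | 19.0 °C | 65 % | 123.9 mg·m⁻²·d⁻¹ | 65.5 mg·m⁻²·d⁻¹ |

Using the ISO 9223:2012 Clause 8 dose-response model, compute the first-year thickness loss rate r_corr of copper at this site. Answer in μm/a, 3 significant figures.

copper: temperature factor f = -0.080·(9.0) = -0.7200
  sulphur-dioxide contribution → 0.4181 μm/a
  chloride contribution → 0.835 μm/a
  ⇒ r_corr(copper) = 1.253 μm/a

r_corr = 1.25 μm/a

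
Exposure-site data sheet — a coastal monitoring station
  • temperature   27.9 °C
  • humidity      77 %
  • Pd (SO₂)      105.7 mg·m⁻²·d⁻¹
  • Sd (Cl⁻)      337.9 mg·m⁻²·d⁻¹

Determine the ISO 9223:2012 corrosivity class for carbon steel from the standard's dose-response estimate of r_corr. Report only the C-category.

C5

carbon steel: T>10 °C ⇒ hinge -0.054·(27.9−10) = -0.9666
  SO₂ term: 1.77·105.7^0.52·exp(0.02·77-0.9666) = 35.44
  Cl⁻ term: 0.102·337.9^0.62·exp(0.033·77+0.04·27.9) = 146.1
  sum: 35.44 + 146.1 → r_corr = 181.5 μm/a
182 μm/a falls in (80, 200] for carbon steel → category C5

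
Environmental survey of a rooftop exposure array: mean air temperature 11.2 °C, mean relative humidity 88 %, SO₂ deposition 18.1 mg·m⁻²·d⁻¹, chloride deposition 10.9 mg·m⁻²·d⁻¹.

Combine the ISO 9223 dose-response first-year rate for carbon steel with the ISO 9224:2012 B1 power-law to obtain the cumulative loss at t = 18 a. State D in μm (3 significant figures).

D(18) = 255 μm

carbon steel: temperature factor f = -0.054·(1.2) = -0.0648
  sulphur-dioxide contribution → 43.47 μm/a
  chloride contribution → 12.81 μm/a
  ⇒ r_corr(carbon steel) = 56.28 μm/a
ISO 9224: D(t) = r_corr · t^b with b = 0.523 (carbon steel, B1)
  D(18) = 56.28 × 18^0.523 = 56.28 × 4.534 = 255.2 μm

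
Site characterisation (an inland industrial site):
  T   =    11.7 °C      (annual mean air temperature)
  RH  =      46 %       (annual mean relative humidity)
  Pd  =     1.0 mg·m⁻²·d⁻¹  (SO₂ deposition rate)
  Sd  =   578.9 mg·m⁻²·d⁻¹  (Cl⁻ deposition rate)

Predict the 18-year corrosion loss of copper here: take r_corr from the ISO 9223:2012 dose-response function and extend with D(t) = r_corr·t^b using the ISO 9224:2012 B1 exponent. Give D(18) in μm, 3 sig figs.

D(18) = 4.13 μm

copper: f(T) = -0.080·(T−10) [T>10 °C] = -0.1360
  Pd branch = 0.0053·Pd^0.26·e^(0.059·RH+f) = 0.06981 μm/a
  Cl⁻ term: 0.01025·578.9^0.27·exp(0.036·46+0.049·11.7) = 0.5306
  r_corr = 0.06981 + 0.5306 = 0.6004 μm/a
ISO 9224: D(t) = r_corr · t^b with b = 0.667 (copper, B1)
  D(18) = 0.6004 × 18^0.667 = 0.6004 × 6.875 = 4.128 μm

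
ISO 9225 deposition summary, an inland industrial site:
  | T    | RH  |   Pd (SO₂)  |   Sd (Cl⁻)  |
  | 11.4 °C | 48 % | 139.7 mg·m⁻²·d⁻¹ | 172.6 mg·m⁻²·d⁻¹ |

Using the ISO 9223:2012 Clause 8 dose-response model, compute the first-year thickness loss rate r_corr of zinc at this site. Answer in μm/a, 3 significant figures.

r_corr = 2.21 μm/a

zinc: temperature factor f = -0.071·(1.4) = -0.0994
  sulphur-dioxide contribution → 0.9337 μm/a
  chloride contribution → 1.276 μm/a
  total first-year rate 2.209 μm/a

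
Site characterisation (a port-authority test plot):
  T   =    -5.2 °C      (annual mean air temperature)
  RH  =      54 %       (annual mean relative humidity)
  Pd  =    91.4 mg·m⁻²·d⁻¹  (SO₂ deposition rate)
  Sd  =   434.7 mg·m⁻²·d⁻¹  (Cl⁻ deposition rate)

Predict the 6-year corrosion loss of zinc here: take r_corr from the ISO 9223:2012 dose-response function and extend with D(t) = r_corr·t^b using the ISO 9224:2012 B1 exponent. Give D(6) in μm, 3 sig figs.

D(6) = 5.09 μm

zinc: f(T) = +0.038·(T−10) [T≤10 °C] = -0.5776
  Pd branch = 0.0129·Pd^0.44·e^(0.046·RH+f) = 0.6329 μm/a
  Sd branch = 0.0175·Sd^0.57·e^(0.008·RH+0.085·T) = 0.5527 μm/a
  r_corr = 0.6329 + 0.5527 = 1.186 μm/a
Power-law: D(6) = r_corr · 6^0.813
  D(6) = 1.186 × 6^0.813 = 1.186 × 4.292 = 5.088 μm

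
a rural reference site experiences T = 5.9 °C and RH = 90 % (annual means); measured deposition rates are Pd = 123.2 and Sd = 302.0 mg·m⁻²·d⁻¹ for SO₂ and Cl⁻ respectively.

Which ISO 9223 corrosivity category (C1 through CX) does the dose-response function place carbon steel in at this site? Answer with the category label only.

C5

carbon steel: T≤10 °C ⇒ hinge +0.150·(5.9−10) = -0.6150
  SO₂ term: 1.77·123.2^0.52·exp(0.02·90-0.6150) = 70.75
  Sd branch = 0.102·Sd^0.62·e^(0.033·RH+0.04·T) = 86.81 μm/a
  r_corr = 70.75 + 86.81 = 157.6 μm/a
Category bounds: 80…200 μm/a bracket r_corr ⇒ C5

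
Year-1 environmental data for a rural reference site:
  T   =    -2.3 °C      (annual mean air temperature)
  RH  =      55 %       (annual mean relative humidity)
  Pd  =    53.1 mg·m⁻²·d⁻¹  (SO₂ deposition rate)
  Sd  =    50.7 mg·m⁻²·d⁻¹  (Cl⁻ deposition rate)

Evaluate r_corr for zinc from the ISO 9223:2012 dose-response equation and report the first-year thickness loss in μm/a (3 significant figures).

zinc: T≤10 °C ⇒ hinge +0.038·(-2.3−10) = -0.4674
  sulphur-dioxide contribution → 0.5826 μm/a
  chloride contribution → 0.2094 μm/a
  ⇒ r_corr(zinc) = 0.7921 μm/a

r_corr = 0.792 μm/a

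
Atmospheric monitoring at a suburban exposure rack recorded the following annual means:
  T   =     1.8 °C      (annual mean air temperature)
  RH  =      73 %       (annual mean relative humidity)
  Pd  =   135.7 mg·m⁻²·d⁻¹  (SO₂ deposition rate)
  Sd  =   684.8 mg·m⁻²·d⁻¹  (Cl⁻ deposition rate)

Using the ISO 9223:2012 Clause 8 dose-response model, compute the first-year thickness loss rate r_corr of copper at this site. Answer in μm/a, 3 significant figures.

r_corr = 1.41 μm/a

copper: f(T) = +0.126·(T−10) [T≤10 °C] = -1.0332
  SO₂ term: 0.0053·135.7^0.26·exp(0.059·73-1.0332) = 0.5018
  Sd branch = 0.01025·Sd^0.27·e^(0.036·RH+0.049·T) = 0.9036 μm/a
  r_corr = 0.5018 + 0.9036 = 1.405 μm/a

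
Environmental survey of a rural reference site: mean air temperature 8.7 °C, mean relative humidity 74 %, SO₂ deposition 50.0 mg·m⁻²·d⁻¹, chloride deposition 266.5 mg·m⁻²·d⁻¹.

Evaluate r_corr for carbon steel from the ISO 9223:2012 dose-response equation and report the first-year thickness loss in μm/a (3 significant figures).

carbon steel: temperature factor f = +0.150·(-1.3) = -0.1950
  SO₂ term: 1.77·50.0^0.52·exp(0.02·74-0.1950) = 48.92
  Cl⁻ term: 0.102·266.5^0.62·exp(0.033·74+0.04·8.7) = 52.99
  sum: 48.92 + 52.99 → r_corr = 101.9 μm/a

r_corr = 102 μm/a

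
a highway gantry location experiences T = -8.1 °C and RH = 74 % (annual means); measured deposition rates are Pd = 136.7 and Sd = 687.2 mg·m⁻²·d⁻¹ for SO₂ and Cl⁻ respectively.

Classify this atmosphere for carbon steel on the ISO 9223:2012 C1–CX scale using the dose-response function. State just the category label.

carbon steel: T≤10 °C ⇒ hinge +0.150·(-8.1−10) = -2.7150
  sulphur-dioxide contribution → 6.641 μm/a
  chloride contribution → 48.69 μm/a
  ⇒ r_corr(carbon steel) = 55.33 μm/a
ISO 9223 Table 2 (carbon steel): 50 < 55.3 ≤ 80 μm/a ⇒ C4

C4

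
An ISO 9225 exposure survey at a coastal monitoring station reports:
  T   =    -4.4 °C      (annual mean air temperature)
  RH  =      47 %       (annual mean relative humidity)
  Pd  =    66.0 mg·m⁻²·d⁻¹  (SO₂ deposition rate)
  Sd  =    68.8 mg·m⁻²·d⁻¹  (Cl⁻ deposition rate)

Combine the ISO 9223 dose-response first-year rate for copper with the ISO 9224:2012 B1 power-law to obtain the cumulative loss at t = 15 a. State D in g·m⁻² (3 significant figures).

D(15) = 9.91 g·m⁻²

copper: T≤10 °C ⇒ hinge +0.126·(-4.4−10) = -1.8144
  Pd branch = 0.0053·Pd^0.26·e^(0.059·RH+f) = 0.04108 μm/a
  Cl⁻ term: 0.01025·68.8^0.27·exp(0.036·47+0.049·-4.4) = 0.1406
  r_corr = 0.04108 + 0.1406 = 0.1817 μm/a
Long-term exponent b (ISO 9224 Table 2, B1) = 0.667
  D(15) = 0.1817 × 15^0.667 = 0.1817 × 6.088 = 1.106 μm
  Mass loss = 1.106 μm × 8.96 g/cm³ = 9.911 g·m⁻²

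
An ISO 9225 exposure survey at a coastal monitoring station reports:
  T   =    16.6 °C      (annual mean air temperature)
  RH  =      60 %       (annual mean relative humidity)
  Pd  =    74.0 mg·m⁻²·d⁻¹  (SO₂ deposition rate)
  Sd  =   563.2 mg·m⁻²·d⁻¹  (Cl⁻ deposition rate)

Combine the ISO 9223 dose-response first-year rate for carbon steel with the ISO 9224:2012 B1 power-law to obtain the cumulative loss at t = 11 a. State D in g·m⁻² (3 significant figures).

carbon steel: f(T) = -0.054·(T−10) [T>10 °C] = -0.3564
  Pd branch = 1.77·Pd^0.52·e^(0.02·RH+f) = 38.58 μm/a
  Cl⁻ term: 0.102·563.2^0.62·exp(0.033·60+0.04·16.6) = 72.83
  r_corr = 38.58 + 72.83 = 111.4 μm/a
Long-term exponent b (ISO 9224 Table 2, B1) = 0.523
  D(11) = 111.4 × 11^0.523 = 111.4 × 3.505 = 390.4 μm
  Mass loss = 390.4 μm × 7.85 g/cm³ = 3065 g·m⁻²

D(11) = 3.06e+03 g·m⁻²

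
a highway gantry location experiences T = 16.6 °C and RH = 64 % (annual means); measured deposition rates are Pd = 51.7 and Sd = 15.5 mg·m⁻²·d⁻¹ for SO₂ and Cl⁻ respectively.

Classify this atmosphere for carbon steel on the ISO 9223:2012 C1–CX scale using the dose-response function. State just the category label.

carbon steel: T>10 °C ⇒ hinge -0.054·(16.6−10) = -0.3564
  sulphur-dioxide contribution → 34.68 μm/a
  chloride contribution → 8.958 μm/a
  total first-year rate 43.64 μm/a
Category bounds: 25…50 μm/a bracket r_corr ⇒ C3

C3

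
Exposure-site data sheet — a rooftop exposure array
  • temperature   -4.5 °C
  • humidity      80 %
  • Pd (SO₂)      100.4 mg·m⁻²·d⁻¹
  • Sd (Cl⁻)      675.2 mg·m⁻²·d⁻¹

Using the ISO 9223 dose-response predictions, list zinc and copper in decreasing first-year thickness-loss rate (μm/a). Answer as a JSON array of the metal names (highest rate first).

zinc: T≤10 °C ⇒ hinge +0.038·(-4.5−10) = -0.5510
  Pd branch = 0.0129·Pd^0.44·e^(0.046·RH+f) = 2.24 μm/a
  Sd branch = 0.0175·Sd^0.57·e^(0.008·RH+0.085·T) = 0.9282 μm/a
  r_corr = 2.24 + 0.9282 = 3.168 μm/a
copper: f(T) = +0.126·(T−10) [T≤10 °C] = -1.8270
  SO₂ term: 0.0053·100.4^0.26·exp(0.059·80-1.8270) = 0.3171
  Sd branch = 0.01025·Sd^0.27·e^(0.036·RH+0.049·T) = 0.8505 μm/a
  r_corr = 0.3171 + 0.8505 = 1.168 μm/a
Ordering by μm/a: zinc (3.17) > copper (1.17)

["zinc", "copper"]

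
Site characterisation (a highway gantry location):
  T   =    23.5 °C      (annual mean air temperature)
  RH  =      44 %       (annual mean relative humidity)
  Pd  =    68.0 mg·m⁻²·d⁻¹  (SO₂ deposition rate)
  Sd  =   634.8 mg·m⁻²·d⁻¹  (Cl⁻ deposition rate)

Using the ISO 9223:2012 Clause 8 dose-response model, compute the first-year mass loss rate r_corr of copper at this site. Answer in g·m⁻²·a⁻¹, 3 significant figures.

copper: temperature factor f = -0.080·(13.5) = -1.0800
  sulphur-dioxide contribution → 0.0723 μm/a
  chloride contribution → 0.9025 μm/a
  total first-year rate 0.9748 μm/a
Convert to mass loss: 0.9748 μm/a × 8.96 g/cm³ = 8.734 g·m⁻²·a⁻¹

r_corr = 8.73 g·m⁻²·a⁻¹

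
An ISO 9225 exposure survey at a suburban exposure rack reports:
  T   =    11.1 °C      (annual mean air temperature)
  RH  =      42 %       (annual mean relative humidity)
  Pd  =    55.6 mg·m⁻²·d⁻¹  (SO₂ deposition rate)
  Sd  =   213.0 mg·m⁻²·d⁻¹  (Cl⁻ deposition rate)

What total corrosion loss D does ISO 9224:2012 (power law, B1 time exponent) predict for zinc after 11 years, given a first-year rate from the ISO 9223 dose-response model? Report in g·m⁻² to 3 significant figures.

zinc: f(T) = -0.071·(T−10) [T>10 °C] = -0.0781
  Pd branch = 0.0129·Pd^0.44·e^(0.046·RH+f) = 0.4826 μm/a
  Sd branch = 0.0175·Sd^0.57·e^(0.008·RH+0.085·T) = 1.336 μm/a
  r_corr = 0.4826 + 1.336 = 1.819 μm/a
Power-law: D(11) = r_corr · 11^0.813
  D(11) = 1.819 × 11^0.813 = 1.819 × 7.025 = 12.78 μm
  Mass loss = 12.78 μm × 7.14 g/cm³ = 91.23 g·m⁻²

D(11) = 91.2 g·m⁻²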